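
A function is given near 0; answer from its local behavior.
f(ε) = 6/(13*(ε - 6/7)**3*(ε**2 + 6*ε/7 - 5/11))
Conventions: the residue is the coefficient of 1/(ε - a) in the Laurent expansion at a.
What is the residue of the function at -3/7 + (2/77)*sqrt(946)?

The residue is -2629505571/2127675199 - (15084140841/365960134228)*sqrt(946).

The factor ε**2 + 6*ε/7 - 5/11 splits as (ε - a)(ε - a') with a = -3/7 + (2/77)*sqrt(946), a' = -3/7 - (2/77)*sqrt(946). At the order-1 pole a set g(ε) = (ε - a)*f(ε) = [6/(13*(ε - 6/7)**3)] / (ε - a').
Simple pole: residue = g(a) at a = -3/7 + (2/77)*sqrt(946), which is -2629505571/2127675199 - (15084140841/365960134228)*sqrt(946).


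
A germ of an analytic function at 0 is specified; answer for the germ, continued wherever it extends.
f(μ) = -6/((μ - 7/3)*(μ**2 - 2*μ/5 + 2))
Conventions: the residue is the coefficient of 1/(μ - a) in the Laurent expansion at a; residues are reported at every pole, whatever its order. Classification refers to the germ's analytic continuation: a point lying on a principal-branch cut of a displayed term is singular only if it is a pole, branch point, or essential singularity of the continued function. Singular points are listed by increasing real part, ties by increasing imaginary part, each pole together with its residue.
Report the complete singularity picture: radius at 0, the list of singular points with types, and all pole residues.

Denominator factor (μ**2 - 2*μ/5 + 2): discriminant -196/25, complex-conjugate roots (1/5) + (7/5)*i and (1/5) - (7/5)*i; poles of order 1, moduli sqrt(2) and sqrt(2).
Denominator factor (μ - 7/3): pole of order 1 at 7/3, modulus 7/3.
The radius of convergence is the smallest modulus among the singular points: sqrt(2).
The factor μ**2 - 2*μ/5 + 2 splits as (μ - a)(μ - a') with a = (1/5) - (7/5)*i, a' = (1/5) + (7/5)*i. At the order-1 pole a set g(μ) = (μ - a)*f(μ) = [-6/(μ - 7/3)] / (μ - a').
Simple pole: residue = g(a) at a = (1/5) - (7/5)*i, which is (135/293) + (1440/2051)*i.
The factor μ**2 - 2*μ/5 + 2 splits as (μ - a)(μ - a') with a = (1/5) + (7/5)*i, a' = (1/5) - (7/5)*i. At the order-1 pole a set g(μ) = (μ - a)*f(μ) = [-6/(μ - 7/3)] / (μ - a').
Simple pole: residue = g(a) at a = (1/5) + (7/5)*i, which is (135/293) - (1440/2051)*i.
At the order-1 pole 7/3 set g(μ) = (μ - (7/3))*f(μ) = -6/(μ**2 - 2*μ/5 + 2).
Simple pole: residue = g(a) at a = 7/3, which is -270/293.
List the singular points by increasing real part (a conjugate pair: the negative imaginary part first).

Radius of convergence at 0: sqrt(2).
At (1/5) - (7/5)*i: a pole of order 1; residue (135/293) + (1440/2051)*i.
At (1/5) + (7/5)*i: a pole of order 1; residue (135/293) - (1440/2051)*i.
At 7/3: a pole of order 1; residue -270/293.


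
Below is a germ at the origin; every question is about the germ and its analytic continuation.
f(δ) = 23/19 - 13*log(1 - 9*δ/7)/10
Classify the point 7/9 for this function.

The point is a logarithmic branch point.

The term (-13/10)*log(1 - δ/(7/9)) has argument 1 - 7/9/(7/9) = 0 at 7/9: a logarithmic (infinitely-sheeted) branch point; the remaining terms are analytic or single-valued there.


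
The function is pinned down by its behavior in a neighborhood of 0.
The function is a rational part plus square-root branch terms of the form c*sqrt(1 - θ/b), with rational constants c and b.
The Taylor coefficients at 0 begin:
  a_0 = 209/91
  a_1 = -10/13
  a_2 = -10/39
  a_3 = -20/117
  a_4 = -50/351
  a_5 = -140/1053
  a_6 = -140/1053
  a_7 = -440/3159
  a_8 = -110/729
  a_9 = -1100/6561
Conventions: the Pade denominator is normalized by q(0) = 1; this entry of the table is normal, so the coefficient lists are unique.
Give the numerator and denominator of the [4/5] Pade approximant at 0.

The Pade approximant has numerator coefficients [209/91, -1930328/286377, 275941/40911, -6766220/2577393, 2419205/7732179]; denominator coefficients [1, -8182/3147, 6853/3147, -17830/28323, 3145/84969, 70/84969].

Taylor coefficients needed (read off): a_0 = 209/91, a_1 = -10/13, a_2 = -10/39, a_3 = -20/117, a_4 = -50/351, a_5 = -140/1053, a_6 = -140/1053, a_7 = -440/3159, a_8 = -110/729, a_9 = -1100/6561.
Write the denominator as Q(θ) = 1 + q1*θ + q2*θ^2 + q3*θ^3 + q4*θ^4 + q5*θ^5. Requiring Q*f - P = O(θ^10) with deg P <= 4 kills the coefficients of θ^5..θ^9 in Q*f:
  θ^5: a_5 + q1*a_4 + q2*a_3 + q3*a_2 + q4*a_1 + q5*a_0 = 0, i.e. -140/1053 + (-50/351)*q1 + (-20/117)*q2 + (-10/39)*q3 + (-10/13)*q4 + (209/91)*q5 = 0.
  θ^6: a_6 + q1*a_5 + q2*a_4 + q3*a_3 + q4*a_2 + q5*a_1 = 0, i.e. -140/1053 + (-140/1053)*q1 + (-50/351)*q2 + (-20/117)*q3 + (-10/39)*q4 + (-10/13)*q5 = 0.
  θ^7: a_7 + q1*a_6 + q2*a_5 + q3*a_4 + q4*a_3 + q5*a_2 = 0, i.e. -440/3159 + (-140/1053)*q1 + (-140/1053)*q2 + (-50/351)*q3 + (-20/117)*q4 + (-10/39)*q5 = 0.
  θ^8: a_8 + q1*a_7 + q2*a_6 + q3*a_5 + q4*a_4 + q5*a_3 = 0, i.e. -110/729 + (-440/3159)*q1 + (-140/1053)*q2 + (-140/1053)*q3 + (-50/351)*q4 + (-20/117)*q5 = 0.
  θ^9: a_9 + q1*a_8 + q2*a_7 + q3*a_6 + q4*a_5 + q5*a_4 = 0, i.e. -1100/6561 + (-110/729)*q1 + (-440/3159)*q2 + (-140/1053)*q3 + (-140/1053)*q4 + (-50/351)*q5 = 0.
Solving this linear system: q1 = -8182/3147, q2 = 6853/3147, q3 = -17830/28323, q4 = 3145/84969, q5 = 70/84969.
The numerator is Q*f truncated at degree 4: P0 = a_0 = 209/91; P1 = a_1 + q1*a_0 = -1930328/286377; P2 = a_2 + q1*a_1 + q2*a_0 = 275941/40911; P3 = a_3 + q1*a_2 + q2*a_1 + q3*a_0 = -6766220/2577393; P4 = a_4 + q1*a_3 + q2*a_2 + q3*a_1 + q4*a_0 = 2419205/7732179.


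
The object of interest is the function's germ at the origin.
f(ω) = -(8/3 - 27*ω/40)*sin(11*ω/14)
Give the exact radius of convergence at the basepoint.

The factor -sin(11*ω/14) is entire and contributes no finite singular point.
The polynomial part has no poles.
No finite singular points: the Taylor series at 0 converges everywhere.

The radius of convergence is infinite.


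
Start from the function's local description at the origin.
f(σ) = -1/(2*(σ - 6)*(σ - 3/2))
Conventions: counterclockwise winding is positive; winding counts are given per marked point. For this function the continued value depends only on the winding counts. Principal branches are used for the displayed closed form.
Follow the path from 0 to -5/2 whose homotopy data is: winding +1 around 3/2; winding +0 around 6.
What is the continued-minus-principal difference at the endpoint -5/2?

Continued minus principal equals 0.

The function is rational, hence single-valued: continuing it around any pole returns the same value, so the difference is 0.


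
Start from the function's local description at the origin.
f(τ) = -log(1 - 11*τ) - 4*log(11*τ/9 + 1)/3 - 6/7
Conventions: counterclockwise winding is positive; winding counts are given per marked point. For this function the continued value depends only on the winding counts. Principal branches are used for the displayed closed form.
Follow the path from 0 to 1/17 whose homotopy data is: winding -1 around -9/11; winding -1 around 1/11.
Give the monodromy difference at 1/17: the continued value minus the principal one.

The rational part is single-valued and drops out of the difference; each branch term changes only by its own monodromy.
(-1)*log(1 - τ/(1/11)): each positive loop around 1/11 adds 2*pi*i to the log, so winding -1 contributes (-1)*(-1)*2*pi*i = (2)*pi*i.
(-4/3)*log(1 - τ/(-9/11)): each positive loop around -9/11 adds 2*pi*i to the log, so winding -1 contributes (-4/3)*(-1)*2*pi*i = (8/3)*pi*i.
Summing the contributions at τ = 1/17 gives (14/3)*pi*i.

Continued minus principal equals (14/3)*pi*i.


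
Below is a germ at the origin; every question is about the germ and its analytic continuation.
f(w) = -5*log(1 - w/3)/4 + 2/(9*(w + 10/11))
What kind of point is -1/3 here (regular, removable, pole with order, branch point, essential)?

Denominator factors: w + 10/11 = 19/33 at w = -1/3 — none vanishes.
Branch term log(1 - w/(3)): argument at -1/3 is 10/9, nonzero, so -1/3 is not its branch point (a point on a principal cut is still regular for the continued germ).
So the germ continues analytically to -1/3.

The point is a regular point.


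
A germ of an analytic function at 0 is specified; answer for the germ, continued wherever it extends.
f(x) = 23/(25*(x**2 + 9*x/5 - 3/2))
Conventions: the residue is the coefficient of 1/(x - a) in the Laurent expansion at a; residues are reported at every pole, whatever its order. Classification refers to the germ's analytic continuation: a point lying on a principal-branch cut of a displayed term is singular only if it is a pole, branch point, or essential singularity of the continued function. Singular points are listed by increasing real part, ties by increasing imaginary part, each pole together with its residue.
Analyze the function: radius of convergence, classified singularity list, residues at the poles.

Radius of convergence at 0: -9/10 + (1/10)*sqrt(231).
At -9/10 - (1/10)*sqrt(231): a pole of order 1; residue -(23/1155)*sqrt(231).
At -9/10 + (1/10)*sqrt(231): a pole of order 1; residue (23/1155)*sqrt(231).

Denominator factor (x**2 + 9*x/5 - 3/2): discriminant 231/25, real irrational roots -9/10 + (1/10)*sqrt(231) and -9/10 - (1/10)*sqrt(231); poles of order 1, moduli -9/10 + (1/10)*sqrt(231) and 9/10 + (1/10)*sqrt(231).
The radius of convergence is the smallest modulus among the singular points: -9/10 + (1/10)*sqrt(231).
The factor x**2 + 9*x/5 - 3/2 splits as (x - a)(x - a') with a = -9/10 - (1/10)*sqrt(231), a' = -9/10 + (1/10)*sqrt(231). At the order-1 pole a set g(x) = (x - a)*f(x) = [23/25] / (x - a').
Simple pole: residue = g(a) at a = -9/10 - (1/10)*sqrt(231), which is -(23/1155)*sqrt(231).
The factor x**2 + 9*x/5 - 3/2 splits as (x - a)(x - a') with a = -9/10 + (1/10)*sqrt(231), a' = -9/10 - (1/10)*sqrt(231). At the order-1 pole a set g(x) = (x - a)*f(x) = [23/25] / (x - a').
Simple pole: residue = g(a) at a = -9/10 + (1/10)*sqrt(231), which is (23/1155)*sqrt(231).
List the singular points by increasing real part (a conjugate pair: the negative imaginary part first).


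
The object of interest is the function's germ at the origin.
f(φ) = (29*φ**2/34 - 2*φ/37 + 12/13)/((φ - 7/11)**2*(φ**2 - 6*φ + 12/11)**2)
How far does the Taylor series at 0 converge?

Denominator factor (φ**2 - 6*φ + 12/11)^2: discriminant 348/11, real irrational roots 3 + (1/11)*sqrt(957) and 3 - (1/11)*sqrt(957); poles of order 2, moduli 3 + (1/11)*sqrt(957) and 3 - (1/11)*sqrt(957).
Denominator factor (φ - 7/11)^2: pole of order 2 at 7/11, modulus 7/11.
The radius of convergence is the smallest modulus among the singular points: 3 - (1/11)*sqrt(957).

The radius of convergence is 3 - (1/11)*sqrt(957).


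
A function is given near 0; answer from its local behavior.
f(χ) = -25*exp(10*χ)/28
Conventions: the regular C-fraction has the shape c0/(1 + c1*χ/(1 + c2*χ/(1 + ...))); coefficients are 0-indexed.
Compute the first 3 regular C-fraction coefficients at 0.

Taylor coefficients (expand at 0): a_0 = -25/28, a_1 = -125/14, a_2 = -625/14.
c0 = a_0 = -25/28. Peel one level at a time: if S = 1 + c*χ/S' with S'(0) = 1, then c is the χ-coefficient of S and S' = c*χ/(S - 1).
S_1 = c0/f = 1 + (-10)*χ + (50)*χ^2 + ...; c1 = -10.
S_2 = c1*χ/(S_1 - 1) = 1 + (5)*χ + ...; c2 = 5.

The regular C-fraction coefficients are [-25/28, -10, 5].


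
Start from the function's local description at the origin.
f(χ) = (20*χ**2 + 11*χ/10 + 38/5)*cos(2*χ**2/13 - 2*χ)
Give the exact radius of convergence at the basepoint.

The factor cos(2*χ**2/13 - 2*χ) is entire and contributes no finite singular point.
The polynomial part has no poles.
No finite singular points: the Taylor series at 0 converges everywhere.

The radius of convergence is infinite.


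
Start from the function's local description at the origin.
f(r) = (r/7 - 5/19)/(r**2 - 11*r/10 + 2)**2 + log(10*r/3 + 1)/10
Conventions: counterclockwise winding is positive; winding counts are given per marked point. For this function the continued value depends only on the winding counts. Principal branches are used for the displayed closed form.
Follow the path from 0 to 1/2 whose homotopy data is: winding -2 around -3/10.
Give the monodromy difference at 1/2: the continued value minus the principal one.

Continued minus principal equals -(2/5)*pi*i.

The rational part is single-valued and drops out of the difference; each branch term changes only by its own monodromy.
(1/10)*log(1 - r/(-3/10)): each positive loop around -3/10 adds 2*pi*i to the log, so winding -2 contributes (1/10)*(-2)*2*pi*i = -(2/5)*pi*i.
Summing the contributions at r = 1/2 gives -(2/5)*pi*i.


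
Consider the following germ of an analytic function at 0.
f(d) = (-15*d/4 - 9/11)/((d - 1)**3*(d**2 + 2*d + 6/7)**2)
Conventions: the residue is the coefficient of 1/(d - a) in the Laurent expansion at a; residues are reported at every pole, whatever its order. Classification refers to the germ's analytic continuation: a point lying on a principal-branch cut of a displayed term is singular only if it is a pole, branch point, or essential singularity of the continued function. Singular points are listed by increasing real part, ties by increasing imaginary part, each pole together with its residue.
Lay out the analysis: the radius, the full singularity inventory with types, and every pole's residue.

Radius of convergence at 0: 1 - (1/7)*sqrt(7).
At -1 - (1/7)*sqrt(7): a pole of order 2; residue 400967/2598156 - (7376509/10392624)*sqrt(7).
At -1 + (1/7)*sqrt(7): a pole of order 2; residue 400967/2598156 + (7376509/10392624)*sqrt(7).
At 1: a pole of order 3; residue -400967/1299078.

Denominator factor (d**2 + 2*d + 6/7)^2: discriminant 4/7, real irrational roots -1 + (1/7)*sqrt(7) and -1 - (1/7)*sqrt(7); poles of order 2, moduli 1 - (1/7)*sqrt(7) and 1 + (1/7)*sqrt(7).
Denominator factor (d - 1)^3: pole of order 3 at 1, modulus 1.
The radius of convergence is the smallest modulus among the singular points: 1 - (1/7)*sqrt(7).
The factor d**2 + 2*d + 6/7 splits as (d - a)(d - a') with a = -1 - (1/7)*sqrt(7), a' = -1 + (1/7)*sqrt(7). At the order-2 pole a set g(d) = (d - a)^2*f(d) = [(-15*d/4 - 9/11)/(d - 1)**3] / (d - a')^2.
Order-2 pole: residue = g'(a); g'(-1 - (1/7)*sqrt(7)) = 400967/2598156 - (7376509/10392624)*sqrt(7), so the residue is 400967/2598156 - (7376509/10392624)*sqrt(7).
The factor d**2 + 2*d + 6/7 splits as (d - a)(d - a') with a = -1 + (1/7)*sqrt(7), a' = -1 - (1/7)*sqrt(7). At the order-2 pole a set g(d) = (d - a)^2*f(d) = [(-15*d/4 - 9/11)/(d - 1)**3] / (d - a')^2.
Order-2 pole: residue = g'(a); g'(-1 + (1/7)*sqrt(7)) = 400967/2598156 + (7376509/10392624)*sqrt(7), so the residue is 400967/2598156 + (7376509/10392624)*sqrt(7).
At the order-3 pole 1 set g(d) = (d - (1))^3*f(d) = (-15*d/4 - 9/11)/(d**2 + 2*d + 6/7)**2.
Order-3 pole: residue = g''(a)/2; g''(1) = -400967/649539, so the residue is -400967/1299078.
List the singular points by increasing real part (a conjugate pair: the negative imaginary part first).


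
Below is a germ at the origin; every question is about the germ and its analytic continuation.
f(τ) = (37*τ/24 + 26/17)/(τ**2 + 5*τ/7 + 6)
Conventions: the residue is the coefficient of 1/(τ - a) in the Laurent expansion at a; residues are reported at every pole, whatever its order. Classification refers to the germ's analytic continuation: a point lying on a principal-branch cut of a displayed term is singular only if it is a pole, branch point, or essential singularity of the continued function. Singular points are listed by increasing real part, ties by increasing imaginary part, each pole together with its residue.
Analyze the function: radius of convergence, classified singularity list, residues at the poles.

Denominator factor (τ**2 + 5*τ/7 + 6): discriminant -1151/49, complex-conjugate roots (-5/14) + ((1/14)*sqrt(1151))*i and (-5/14) - ((1/14)*sqrt(1151))*i; poles of order 1, moduli sqrt(6) and sqrt(6).
The radius of convergence is the smallest modulus among the singular points: sqrt(6).
The factor τ**2 + 5*τ/7 + 6 splits as (τ - a)(τ - a') with a = (-5/14) - ((1/14)*sqrt(1151))*i, a' = (-5/14) + ((1/14)*sqrt(1151))*i. At the order-1 pole a set g(τ) = (τ - a)*f(τ) = [37*τ/24 + 26/17] / (τ - a').
Simple pole: residue = g(a) at a = (-5/14) - ((1/14)*sqrt(1151))*i, which is (37/48) + ((5591/939216)*sqrt(1151))*i.
The factor τ**2 + 5*τ/7 + 6 splits as (τ - a)(τ - a') with a = (-5/14) + ((1/14)*sqrt(1151))*i, a' = (-5/14) - ((1/14)*sqrt(1151))*i. At the order-1 pole a set g(τ) = (τ - a)*f(τ) = [37*τ/24 + 26/17] / (τ - a').
Simple pole: residue = g(a) at a = (-5/14) + ((1/14)*sqrt(1151))*i, which is (37/48) - ((5591/939216)*sqrt(1151))*i.
List the singular points by increasing real part (a conjugate pair: the negative imaginary part first).

Radius of convergence at 0: sqrt(6).
At (-5/14) - ((1/14)*sqrt(1151))*i: a pole of order 1; residue (37/48) + ((5591/939216)*sqrt(1151))*i.
At (-5/14) + ((1/14)*sqrt(1151))*i: a pole of order 1; residue (37/48) - ((5591/939216)*sqrt(1151))*i.


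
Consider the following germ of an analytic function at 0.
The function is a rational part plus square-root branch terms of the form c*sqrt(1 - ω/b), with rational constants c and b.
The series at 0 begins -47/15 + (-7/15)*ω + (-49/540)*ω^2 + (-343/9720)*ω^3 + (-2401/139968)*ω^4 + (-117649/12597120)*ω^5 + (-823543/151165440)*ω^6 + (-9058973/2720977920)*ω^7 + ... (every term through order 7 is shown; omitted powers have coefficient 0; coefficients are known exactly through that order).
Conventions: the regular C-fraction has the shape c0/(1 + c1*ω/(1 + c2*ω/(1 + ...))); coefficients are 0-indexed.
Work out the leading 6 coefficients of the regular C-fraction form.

The regular C-fraction coefficients are [-47/15, -7/47, -77/1692, -329/396, 175/396, 77/900].

Taylor coefficients (read off): a_0 = -47/15, a_1 = -7/15, a_2 = -49/540, a_3 = -343/9720, a_4 = -2401/139968, a_5 = -117649/12597120.
c0 = a_0 = -47/15. Peel one level at a time: if S = 1 + c*ω/S' with S'(0) = 1, then c is the ω-coefficient of S and S' = c*ω/(S - 1).
S_1 = c0/f = 1 + (-7/47)*ω + (-539/79524)*ω^2 + ...; c1 = -7/47.
S_2 = c1*ω/(S_1 - 1) = 1 + (-77/1692)*ω + (-49/1296)*ω^2 + ...; c2 = -77/1692.
S_3 = c2*ω/(S_2 - 1) = 1 + (-329/396)*ω + (57575/156816)*ω^2 + ...; c3 = -329/396.
S_4 = c3*ω/(S_3 - 1) = 1 + (175/396)*ω + (-49/1296)*ω^2 + ...; c4 = 175/396.
S_5 = c4*ω/(S_4 - 1) = 1 + (77/900)*ω + ...; c5 = 77/900.


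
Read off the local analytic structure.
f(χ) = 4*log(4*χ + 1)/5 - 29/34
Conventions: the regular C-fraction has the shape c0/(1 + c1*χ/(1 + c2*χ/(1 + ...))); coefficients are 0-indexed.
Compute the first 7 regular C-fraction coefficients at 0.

Taylor coefficients (expand at 0): a_0 = -29/34, a_1 = 16/5, a_2 = -32/5, a_3 = 256/15, a_4 = -256/5, a_5 = 4096/25, a_6 = -8192/15.
c0 = a_0 = -29/34. Peel one level at a time: if S = 1 + c*χ/S' with S'(0) = 1, then c is the χ-coefficient of S and S' = c*χ/(S - 1).
S_1 = c0/f = 1 + (544/145)*χ + (138176/21025)*χ^2 + ...; c1 = 544/145.
S_2 = c1*χ/(S_1 - 1) = 1 + (-254/145)*χ + (-4/3)*χ^2 + ...; c2 = -254/145.
S_3 = c2*χ/(S_2 - 1) = 1 + (-290/381)*χ + (305080/145161)*χ^2 + ...; c3 = -290/381.
S_4 = c3*χ/(S_3 - 1) = 1 + (1052/381)*χ + (-16/15)*χ^2 + ...; c4 = 1052/381.
S_5 = c4*χ/(S_4 - 1) = 1 + (508/1315)*χ + (-1077976/1729225)*χ^2 + ...; c5 = 508/1315.
S_6 = c5*χ/(S_5 - 1) = 1 + (2122/1315)*χ + ...; c6 = 2122/1315.

The regular C-fraction coefficients are [-29/34, 544/145, -254/145, -290/381, 1052/381, 508/1315, 2122/1315].


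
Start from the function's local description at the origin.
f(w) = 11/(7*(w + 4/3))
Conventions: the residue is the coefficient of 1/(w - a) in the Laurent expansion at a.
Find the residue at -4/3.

The residue is 11/7.

At the order-1 pole -4/3 set g(w) = (w - (-4/3))*f(w) = 11/7.
Simple pole: residue = g(a) at a = -4/3, which is 11/7.


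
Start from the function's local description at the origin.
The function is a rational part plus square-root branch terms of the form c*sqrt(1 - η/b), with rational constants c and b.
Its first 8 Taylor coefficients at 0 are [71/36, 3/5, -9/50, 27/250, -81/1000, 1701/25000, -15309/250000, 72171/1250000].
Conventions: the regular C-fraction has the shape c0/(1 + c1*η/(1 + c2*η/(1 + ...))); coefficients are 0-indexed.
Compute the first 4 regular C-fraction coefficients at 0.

Taylor coefficients (read off): a_0 = 71/36, a_1 = 3/5, a_2 = -9/50, a_3 = 27/250.
c0 = a_0 = 71/36. Peel one level at a time: if S = 1 + c*η/S' with S'(0) = 1, then c is the η-coefficient of S and S' = c*η/(S - 1).
S_1 = c0/f = 1 + (-108/355)*η + (23166/126025)*η^2 + ...; c1 = -108/355.
S_2 = c1*η/(S_1 - 1) = 1 + (429/710)*η + (-9/100)*η^2 + ...; c2 = 429/710.
S_3 = c2*η/(S_2 - 1) = 1 + (213/1430)*η + ...; c3 = 213/1430.

The regular C-fraction coefficients are [71/36, -108/355, 429/710, 213/1430].


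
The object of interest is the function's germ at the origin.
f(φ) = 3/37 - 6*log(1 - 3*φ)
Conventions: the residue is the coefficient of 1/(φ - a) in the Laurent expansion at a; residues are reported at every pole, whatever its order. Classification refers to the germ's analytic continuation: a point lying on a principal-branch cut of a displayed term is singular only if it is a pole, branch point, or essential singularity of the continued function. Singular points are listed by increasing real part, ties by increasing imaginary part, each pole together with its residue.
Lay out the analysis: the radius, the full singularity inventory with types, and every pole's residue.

Radius of convergence at 0: 1/3.
At 1/3: a logarithmic branch point.

Branch term (-6)*log(1 - φ/(1/3)): its argument vanishes at φ = 1/3, a logarithmic branch point, modulus 1/3.
The radius of convergence is the smallest modulus among the singular points: 1/3.


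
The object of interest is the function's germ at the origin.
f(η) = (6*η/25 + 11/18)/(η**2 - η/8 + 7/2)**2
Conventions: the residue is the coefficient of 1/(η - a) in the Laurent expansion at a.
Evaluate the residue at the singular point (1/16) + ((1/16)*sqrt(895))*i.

The factor η**2 - η/8 + 7/2 splits as (η - a)(η - a') with a = (1/16) + ((1/16)*sqrt(895))*i, a' = (1/16) - ((1/16)*sqrt(895))*i. At the order-2 pole a set g(η) = (η - a)^2*f(η) = [6*η/25 + 11/18] / (η - a')^2.
Order-2 pole: residue = g'(a); g'((1/16) + ((1/16)*sqrt(895))*i) = -((144256/180230625)*sqrt(895))*i, so the residue is -((144256/180230625)*sqrt(895))*i.

The residue is -((144256/180230625)*sqrt(895))*i.


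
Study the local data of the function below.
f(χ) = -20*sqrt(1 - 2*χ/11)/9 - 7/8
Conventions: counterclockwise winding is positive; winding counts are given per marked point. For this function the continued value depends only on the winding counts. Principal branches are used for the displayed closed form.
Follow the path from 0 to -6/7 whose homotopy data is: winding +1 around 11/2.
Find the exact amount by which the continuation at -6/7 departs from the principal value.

The rational part is single-valued and drops out of the difference; each branch term changes only by its own monodromy.
(-20/9)*sqrt(1 - χ/(11/2)): winding +1 is odd, the square root flips sign, contributing -2*(-20/9)*sqrt(1 - (-6/7)/(11/2)) = -2*(-20/9)*sqrt(89/77) = (40/693)*sqrt(6853).
Summing the contributions at χ = -6/7 gives (40/693)*sqrt(6853).

Continued minus principal equals (40/693)*sqrt(6853).


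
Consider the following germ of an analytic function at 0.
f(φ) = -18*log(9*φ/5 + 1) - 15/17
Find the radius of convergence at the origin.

The radius of convergence is 5/9.

Branch term (-18)*log(1 - φ/(-5/9)): its argument vanishes at φ = -5/9, a logarithmic branch point, modulus 5/9.
The radius of convergence is the smallest modulus among the singular points: 5/9.


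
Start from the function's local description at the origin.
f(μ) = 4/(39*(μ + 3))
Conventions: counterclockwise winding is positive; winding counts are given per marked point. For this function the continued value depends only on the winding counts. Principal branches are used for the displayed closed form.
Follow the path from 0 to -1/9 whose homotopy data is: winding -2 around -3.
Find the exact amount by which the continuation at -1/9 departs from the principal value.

Continued minus principal equals 0.

The function is rational, hence single-valued: continuing it around any pole returns the same value, so the difference is 0.


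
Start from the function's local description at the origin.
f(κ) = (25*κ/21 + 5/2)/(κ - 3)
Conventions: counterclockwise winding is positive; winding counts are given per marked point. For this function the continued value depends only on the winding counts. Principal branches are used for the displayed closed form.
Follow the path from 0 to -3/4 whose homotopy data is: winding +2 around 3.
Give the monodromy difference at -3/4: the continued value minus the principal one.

Continued minus principal equals 0.

The function is rational, hence single-valued: continuing it around any pole returns the same value, so the difference is 0.


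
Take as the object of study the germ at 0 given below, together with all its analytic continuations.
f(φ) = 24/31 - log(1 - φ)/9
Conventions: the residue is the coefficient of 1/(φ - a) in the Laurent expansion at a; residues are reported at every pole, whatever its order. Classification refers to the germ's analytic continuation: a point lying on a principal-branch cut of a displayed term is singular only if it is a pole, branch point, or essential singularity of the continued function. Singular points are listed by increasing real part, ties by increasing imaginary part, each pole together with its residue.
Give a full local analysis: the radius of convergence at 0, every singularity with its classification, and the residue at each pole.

Branch term (-1/9)*log(1 - φ/(1)): its argument vanishes at φ = 1, a logarithmic branch point, modulus 1.
The radius of convergence is the smallest modulus among the singular points: 1.

Radius of convergence at 0: 1.
At 1: a logarithmic branch point.


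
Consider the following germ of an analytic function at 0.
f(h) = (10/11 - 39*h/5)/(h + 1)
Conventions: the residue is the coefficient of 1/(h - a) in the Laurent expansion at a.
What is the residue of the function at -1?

At the order-1 pole -1 set g(h) = (h - (-1))*f(h) = 10/11 - 39*h/5.
Simple pole: residue = g(a) at a = -1, which is 479/55.

The residue is 479/55.


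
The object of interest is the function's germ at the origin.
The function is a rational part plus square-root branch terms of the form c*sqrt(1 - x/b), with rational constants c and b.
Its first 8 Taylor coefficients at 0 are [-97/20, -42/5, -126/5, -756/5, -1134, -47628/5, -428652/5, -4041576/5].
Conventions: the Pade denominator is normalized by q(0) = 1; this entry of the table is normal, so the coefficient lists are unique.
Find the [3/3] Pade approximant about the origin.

The Pade approximant has numerator coefficients [-97/20, 1287/20, -1611/10, -1917/20]; denominator coefficients [1, -15, 54, -27].

Taylor coefficients needed (read off): a_0 = -97/20, a_1 = -42/5, a_2 = -126/5, a_3 = -756/5, a_4 = -1134, a_5 = -47628/5, a_6 = -428652/5.
Write the denominator as Q(x) = 1 + q1*x + q2*x^2 + q3*x^3. Requiring Q*f - P = O(x^7) with deg P <= 3 kills the coefficients of x^4..x^6 in Q*f:
  x^4: a_4 + q1*a_3 + q2*a_2 + q3*a_1 = 0, i.e. -1134 + (-756/5)*q1 + (-126/5)*q2 + (-42/5)*q3 = 0.
  x^5: a_5 + q1*a_4 + q2*a_3 + q3*a_2 = 0, i.e. -47628/5 + (-1134)*q1 + (-756/5)*q2 + (-126/5)*q3 = 0.
  x^6: a_6 + q1*a_5 + q2*a_4 + q3*a_3 = 0, i.e. -428652/5 + (-47628/5)*q1 + (-1134)*q2 + (-756/5)*q3 = 0.
Solving this linear system: q1 = -15, q2 = 54, q3 = -27.
The numerator is Q*f truncated at degree 3: P0 = a_0 = -97/20; P1 = a_1 + q1*a_0 = 1287/20; P2 = a_2 + q1*a_1 + q2*a_0 = -1611/10; P3 = a_3 + q1*a_2 + q2*a_1 + q3*a_0 = -1917/20.


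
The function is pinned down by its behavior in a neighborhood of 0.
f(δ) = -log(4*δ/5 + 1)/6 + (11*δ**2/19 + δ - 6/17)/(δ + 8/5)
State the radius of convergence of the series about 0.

Denominator factor (δ + 8/5): pole of order 1 at -8/5, modulus 8/5.
Branch term (-1/6)*log(1 - δ/(-5/4)): its argument vanishes at δ = -5/4, a logarithmic branch point, modulus 5/4.
The radius of convergence is the smallest modulus among the singular points: 5/4.

The radius of convergence is 5/4.


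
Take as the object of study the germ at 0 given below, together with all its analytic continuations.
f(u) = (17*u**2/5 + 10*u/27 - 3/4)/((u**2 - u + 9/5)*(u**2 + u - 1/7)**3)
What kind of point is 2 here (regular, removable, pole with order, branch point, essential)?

The point is a regular point.

Denominator factors: u**2 - u + 9/5 = 19/5 at u = 2; u**2 + u - 1/7 = 41/7 at u = 2 — none vanishes.
So the germ continues analytically to 2.


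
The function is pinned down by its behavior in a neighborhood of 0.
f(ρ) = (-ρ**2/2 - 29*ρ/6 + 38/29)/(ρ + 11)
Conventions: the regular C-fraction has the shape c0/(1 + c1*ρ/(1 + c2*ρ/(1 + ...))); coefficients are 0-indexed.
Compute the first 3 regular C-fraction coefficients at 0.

The regular C-fraction coefficients are [38/319, 9479/2508, -8190035/2161212].

Taylor coefficients (expand at 0): a_0 = 38/319, a_1 = -9479/21054, a_2 = -524/115797.
c0 = a_0 = 38/319. Peel one level at a time: if S = 1 + c*ρ/S' with S'(0) = 1, then c is the ρ-coefficient of S and S' = c*ρ/(S - 1).
S_1 = c0/f = 1 + (9479/2508)*ρ + (8190035/571824)*ρ^2 + ...; c1 = 9479/2508.
S_2 = c1*ρ/(S_1 - 1) = 1 + (-8190035/2161212)*ρ + ...; c2 = -8190035/2161212.


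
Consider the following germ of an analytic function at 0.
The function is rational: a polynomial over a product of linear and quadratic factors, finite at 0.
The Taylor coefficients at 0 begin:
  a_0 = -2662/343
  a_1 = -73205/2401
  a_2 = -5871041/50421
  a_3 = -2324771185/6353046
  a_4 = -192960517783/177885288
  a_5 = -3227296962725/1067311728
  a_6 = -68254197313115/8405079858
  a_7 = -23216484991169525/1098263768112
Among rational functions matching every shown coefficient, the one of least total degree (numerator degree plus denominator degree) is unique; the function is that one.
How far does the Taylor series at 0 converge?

The radius of convergence is -5/12 + (1/132)*sqrt(14113).

No rational of total degree below 6 reproduces all 8 coefficients; solving the [0/6] Pade equations on them gives f(ζ) = 2/(ζ**2 + 5*ζ/6 - 7/11)**3, whose expansion matches every shown term.
Denominator factor (ζ**2 + 5*ζ/6 - 7/11)^3: discriminant 1283/396, real irrational roots -5/12 + (1/132)*sqrt(14113) and -5/12 - (1/132)*sqrt(14113); poles of order 3, moduli -5/12 + (1/132)*sqrt(14113) and 5/12 + (1/132)*sqrt(14113).
The radius of convergence is the smallest modulus among the singular points: -5/12 + (1/132)*sqrt(14113).


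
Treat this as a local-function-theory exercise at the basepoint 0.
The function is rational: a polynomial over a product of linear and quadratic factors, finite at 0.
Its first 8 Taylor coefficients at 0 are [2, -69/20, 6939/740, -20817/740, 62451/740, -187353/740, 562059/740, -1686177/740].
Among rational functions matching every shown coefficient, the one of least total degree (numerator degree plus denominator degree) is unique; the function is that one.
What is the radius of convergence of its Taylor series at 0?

No rational of total degree below 3 reproduces all 8 coefficients; solving the [2/1] Pade equations on them gives f(ε) = (-12*ε**2/37 + 17*ε/20 + 2/3)/(ε + 1/3), whose expansion matches every shown term.
Denominator factor (ε + 1/3): pole of order 1 at -1/3, modulus 1/3.
The radius of convergence is the smallest modulus among the singular points: 1/3.

The radius of convergence is 1/3.


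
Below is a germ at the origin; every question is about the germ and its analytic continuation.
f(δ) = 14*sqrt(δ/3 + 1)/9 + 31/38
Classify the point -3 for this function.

The term (14/9)*sqrt(1 - δ/(-3)) has argument 1 - -3/(-3) = 0 at -3: a square-root (algebraic, two-sheeted) branch point; the remaining terms are analytic or single-valued there.

The point is an algebraic (square-root) branch point.


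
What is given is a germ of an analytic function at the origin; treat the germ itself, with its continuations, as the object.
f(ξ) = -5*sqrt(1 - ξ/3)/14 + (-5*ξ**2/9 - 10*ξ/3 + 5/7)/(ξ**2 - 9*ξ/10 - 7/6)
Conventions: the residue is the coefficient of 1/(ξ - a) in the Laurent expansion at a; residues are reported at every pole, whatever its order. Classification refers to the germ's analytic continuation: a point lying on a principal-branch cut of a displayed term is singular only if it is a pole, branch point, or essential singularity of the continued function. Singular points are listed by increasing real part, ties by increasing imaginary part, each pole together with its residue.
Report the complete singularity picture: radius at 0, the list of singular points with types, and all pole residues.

Denominator factor (ξ**2 - 9*ξ/10 - 7/6): discriminant 1643/300, real irrational roots 9/20 + (1/60)*sqrt(4929) and 9/20 - (1/60)*sqrt(4929); poles of order 1, moduli 9/20 + (1/60)*sqrt(4929) and -9/20 + (1/60)*sqrt(4929).
Branch term (-5/14)*sqrt(1 - ξ/(3)): its argument vanishes at ξ = 3, a square-root branch point, modulus 3.
The radius of convergence is the smallest modulus among the singular points: -9/20 + (1/60)*sqrt(4929).
The branch term is analytic at 9/20 - (1/60)*sqrt(4929) and contributes nothing to the residue; only the rational part matters.
The factor ξ**2 - 9*ξ/10 - 7/6 splits as (ξ - a)(ξ - a') with a = 9/20 - (1/60)*sqrt(4929), a' = 9/20 + (1/60)*sqrt(4929). At the order-1 pole a set g(ξ) = (ξ - a)*(rational part) = [-5*ξ**2/9 - 10*ξ/3 + 5/7] / (ξ - a').
Simple pole: residue = g(a) at a = 9/20 - (1/60)*sqrt(4929), which is -23/12 + (12541/1242108)*sqrt(4929).
The branch term is analytic at 9/20 + (1/60)*sqrt(4929) and contributes nothing to the residue; only the rational part matters.
The factor ξ**2 - 9*ξ/10 - 7/6 splits as (ξ - a)(ξ - a') with a = 9/20 + (1/60)*sqrt(4929), a' = 9/20 - (1/60)*sqrt(4929). At the order-1 pole a set g(ξ) = (ξ - a)*(rational part) = [-5*ξ**2/9 - 10*ξ/3 + 5/7] / (ξ - a').
Simple pole: residue = g(a) at a = 9/20 + (1/60)*sqrt(4929), which is -23/12 - (12541/1242108)*sqrt(4929).
List the singular points by increasing real part (a conjugate pair: the negative imaginary part first).

Radius of convergence at 0: -9/20 + (1/60)*sqrt(4929).
At 9/20 - (1/60)*sqrt(4929): a pole of order 1; residue -23/12 + (12541/1242108)*sqrt(4929).
At 9/20 + (1/60)*sqrt(4929): a pole of order 1; residue -23/12 - (12541/1242108)*sqrt(4929).
At 3: an algebraic (square-root) branch point.


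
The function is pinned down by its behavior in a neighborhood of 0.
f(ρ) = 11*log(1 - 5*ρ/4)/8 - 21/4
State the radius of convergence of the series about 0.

The radius of convergence is 4/5.

Branch term (11/8)*log(1 - ρ/(4/5)): its argument vanishes at ρ = 4/5, a logarithmic branch point, modulus 4/5.
The radius of convergence is the smallest modulus among the singular points: 4/5.


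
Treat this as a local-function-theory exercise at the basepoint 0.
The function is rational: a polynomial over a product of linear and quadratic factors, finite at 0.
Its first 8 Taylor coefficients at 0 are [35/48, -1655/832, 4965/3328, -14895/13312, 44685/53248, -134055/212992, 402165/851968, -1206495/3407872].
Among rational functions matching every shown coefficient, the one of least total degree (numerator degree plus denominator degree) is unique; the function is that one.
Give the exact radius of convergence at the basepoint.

The radius of convergence is 4/3.

No rational of total degree below 2 reproduces all 8 coefficients; solving the [1/1] Pade equations on them gives f(α) = (35/36 - 25*α/13)/(α + 4/3), whose expansion matches every shown term.
Denominator factor (α + 4/3): pole of order 1 at -4/3, modulus 4/3.
The radius of convergence is the smallest modulus among the singular points: 4/3.


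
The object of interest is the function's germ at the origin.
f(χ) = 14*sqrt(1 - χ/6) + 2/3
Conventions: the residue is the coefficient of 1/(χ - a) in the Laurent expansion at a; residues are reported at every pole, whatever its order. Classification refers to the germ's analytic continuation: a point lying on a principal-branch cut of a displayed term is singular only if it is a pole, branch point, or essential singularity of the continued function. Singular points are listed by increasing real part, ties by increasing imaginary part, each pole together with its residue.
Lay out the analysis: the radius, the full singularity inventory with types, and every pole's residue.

Radius of convergence at 0: 6.
At 6: an algebraic (square-root) branch point.

Branch term (14)*sqrt(1 - χ/(6)): its argument vanishes at χ = 6, a square-root branch point, modulus 6.
The radius of convergence is the smallest modulus among the singular points: 6.


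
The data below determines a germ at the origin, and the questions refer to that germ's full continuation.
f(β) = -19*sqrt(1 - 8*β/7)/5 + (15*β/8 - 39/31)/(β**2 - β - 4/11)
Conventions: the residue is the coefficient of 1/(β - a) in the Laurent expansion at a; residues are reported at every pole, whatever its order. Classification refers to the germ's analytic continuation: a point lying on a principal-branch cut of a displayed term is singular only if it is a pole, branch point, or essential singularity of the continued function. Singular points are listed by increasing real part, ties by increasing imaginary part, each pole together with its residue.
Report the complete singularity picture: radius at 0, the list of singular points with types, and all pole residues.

Denominator factor (β**2 - β - 4/11): discriminant 27/11, real irrational roots 1/2 + (3/22)*sqrt(33) and 1/2 - (3/22)*sqrt(33); poles of order 1, moduli 1/2 + (3/22)*sqrt(33) and -1/2 + (3/22)*sqrt(33).
Branch term (-19/5)*sqrt(1 - β/(7/8)): its argument vanishes at β = 7/8, a square-root branch point, modulus 7/8.
The radius of convergence is the smallest modulus among the singular points: -1/2 + (3/22)*sqrt(33).
The branch term is analytic at 1/2 - (3/22)*sqrt(33) and contributes nothing to the residue; only the rational part matters.
The factor β**2 - β - 4/11 splits as (β - a)(β - a') with a = 1/2 - (3/22)*sqrt(33), a' = 1/2 + (3/22)*sqrt(33). At the order-1 pole a set g(β) = (β - a)*(rational part) = [15*β/8 - 39/31] / (β - a').
Simple pole: residue = g(a) at a = 1/2 - (3/22)*sqrt(33), which is 15/16 + (53/1488)*sqrt(33).
The branch term is analytic at 1/2 + (3/22)*sqrt(33) and contributes nothing to the residue; only the rational part matters.
The factor β**2 - β - 4/11 splits as (β - a)(β - a') with a = 1/2 + (3/22)*sqrt(33), a' = 1/2 - (3/22)*sqrt(33). At the order-1 pole a set g(β) = (β - a)*(rational part) = [15*β/8 - 39/31] / (β - a').
Simple pole: residue = g(a) at a = 1/2 + (3/22)*sqrt(33), which is 15/16 - (53/1488)*sqrt(33).
List the singular points by increasing real part (a conjugate pair: the negative imaginary part first).

Radius of convergence at 0: -1/2 + (3/22)*sqrt(33).
At 1/2 - (3/22)*sqrt(33): a pole of order 1; residue 15/16 + (53/1488)*sqrt(33).
At 7/8: an algebraic (square-root) branch point.
At 1/2 + (3/22)*sqrt(33): a pole of order 1; residue 15/16 - (53/1488)*sqrt(33).


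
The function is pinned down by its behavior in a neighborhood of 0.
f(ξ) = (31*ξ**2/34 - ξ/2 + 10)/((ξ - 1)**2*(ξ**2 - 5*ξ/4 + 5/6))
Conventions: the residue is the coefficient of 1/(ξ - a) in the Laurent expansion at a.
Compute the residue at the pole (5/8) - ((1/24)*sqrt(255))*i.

The residue is (8613/833) - ((6119/14161)*sqrt(255))*i.

The factor ξ**2 - 5*ξ/4 + 5/6 splits as (ξ - a)(ξ - a') with a = (5/8) - ((1/24)*sqrt(255))*i, a' = (5/8) + ((1/24)*sqrt(255))*i. At the order-1 pole a set g(ξ) = (ξ - a)*f(ξ) = [(31*ξ**2/34 - ξ/2 + 10)/(ξ - 1)**2] / (ξ - a').
Simple pole: residue = g(a) at a = (5/8) - ((1/24)*sqrt(255))*i, which is (8613/833) - ((6119/14161)*sqrt(255))*i.


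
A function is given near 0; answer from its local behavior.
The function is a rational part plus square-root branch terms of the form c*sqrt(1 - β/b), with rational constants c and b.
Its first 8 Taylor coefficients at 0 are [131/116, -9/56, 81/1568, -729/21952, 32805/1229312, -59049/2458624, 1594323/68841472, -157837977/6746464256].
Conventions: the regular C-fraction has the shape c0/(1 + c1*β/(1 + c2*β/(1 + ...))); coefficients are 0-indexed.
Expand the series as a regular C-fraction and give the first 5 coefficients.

Taylor coefficients (read off): a_0 = 131/116, a_1 = -9/56, a_2 = 81/1568, a_3 = -729/21952, a_4 = 32805/1229312.
c0 = a_0 = 131/116. Peel one level at a time: if S = 1 + c*β/S' with S'(0) = 1, then c is the β-coefficient of S and S' = c*β/(S - 1).
S_1 = c0/f = 1 + (261/1834)*β + (-171477/6727112)*β^2 + ...; c1 = 261/1834.
S_2 = c1*β/(S_1 - 1) = 1 + (657/3668)*β + (-81/784)*β^2 + ...; c2 = 657/3668.
S_3 = c2*β/(S_2 - 1) = 1 + (1179/2044)*β + (-159165/4177936)*β^2 + ...; c3 = 1179/2044.
S_4 = c3*β/(S_3 - 1) = 1 + (135/2044)*β + ...; c4 = 135/2044.

The regular C-fraction coefficients are [131/116, 261/1834, 657/3668, 1179/2044, 135/2044].
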